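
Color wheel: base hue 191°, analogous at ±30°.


Base hue: 191°
Left analog: (191 - 30) mod 360 = 161°
Right analog: (191 + 30) mod 360 = 221°
Analogous hues = 161° and 221°


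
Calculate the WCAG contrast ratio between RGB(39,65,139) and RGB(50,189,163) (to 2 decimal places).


Linearize each sRGB channel c=v/255: c/12.92 if c ≤ 0.04045 else ((c+0.055)/1.055)^2.4
L = 0.2126×R_lin + 0.7152×G_lin + 0.0722×B_lin
Color 1 (39,65,139):
  R=39: 39/255≈0.1529 > 0.04045 → ((0.1529+0.055)/1.055)^2.4 ≈ 0.02029
  G=65: 65/255≈0.2549 > 0.04045 → ((0.2549+0.055)/1.055)^2.4 ≈ 0.05286
  B=139: 139/255≈0.5451 > 0.04045 → ((0.5451+0.055)/1.055)^2.4 ≈ 0.25818
  L1 = 0.2126×0.02029 + 0.7152×0.05286 + 0.0722×0.25818 ≈ 0.06076
Color 2 (50,189,163):
  R=50: 50/255≈0.1961 > 0.04045 → ((0.1961+0.055)/1.055)^2.4 ≈ 0.03190
  G=189: 189/255≈0.7412 > 0.04045 → ((0.7412+0.055)/1.055)^2.4 ≈ 0.50888
  B=163: 163/255≈0.6392 > 0.04045 → ((0.6392+0.055)/1.055)^2.4 ≈ 0.36625
  L2 = 0.2126×0.03190 + 0.7152×0.50888 + 0.0722×0.36625 ≈ 0.39718
Lighter = 0.39718, Darker = 0.06076
Ratio = (L_lighter + 0.05) / (L_darker + 0.05)
Ratio = (0.39718 + 0.05) / (0.06076 + 0.05) = 0.44718 / 0.11076 ≈ 4.0373
Ratio ≈ 4.04:1


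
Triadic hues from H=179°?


Triadic: equally spaced at 120° intervals
H1 = 179°
H2 = (179 + 120) mod 360 = 299°
H3 = (179 + 240) mod 360 = 59°
Triadic = 179°, 299°, 59°


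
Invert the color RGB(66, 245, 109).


Invert: (255-R, 255-G, 255-B)
R: 255-66 = 189
G: 255-245 = 10
B: 255-109 = 146
= RGB(189, 10, 146)


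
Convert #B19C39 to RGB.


B1 → 177 (R)
9C → 156 (G)
39 → 57 (B)
= RGB(177, 156, 57)


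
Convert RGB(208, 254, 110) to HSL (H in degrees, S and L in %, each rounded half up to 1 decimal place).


Normalize: R'=208/255≈0.8157, G'=254/255≈0.9961, B'=110/255≈0.4314
Max=254/255, Min=110/255, Δ=Max-Min=144/255
L = (Max+Min)/2 = (254+110)/510 = 364/510 = 0.71372… → L = 71.4%
L > 0.5 → S = Δ/(2-Max-Min) = 144/(510-254-110) = 144/146 = 0.98630… → S = 98.6%
(the 1/255 factors cancel in S and H, so raw channel differences can be used)
Max is G' → H = 60 × ((B-R)/Δ + 2) = 60 × ((110-208)/144 + 2)
  -98/144 + 2 = -0.6805… + 2 = 1.3194…
  H = 60 × 1.3194… = 79.166…° → H = 79.2°
= HSL(79.2°, 98.6%, 71.4%)


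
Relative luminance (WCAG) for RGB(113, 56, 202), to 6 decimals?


Linearize each channel (sRGB transfer function): c = v/255; c_lin = c/12.92 if c ≤ 0.04045, else ((c+0.055)/1.055)^2.4
  R: 113/255 ≈ 0.443137 > 0.04045 → ((0.443137+0.055)/1.055)^2.4 ≈ 0.165132
  G: 56/255 ≈ 0.219608 > 0.04045 → ((0.219608+0.055)/1.055)^2.4 ≈ 0.039546
  B: 202/255 ≈ 0.792157 > 0.04045 → ((0.792157+0.055)/1.055)^2.4 ≈ 0.590619
R_lin = 0.165132, G_lin = 0.039546, B_lin = 0.590619
L = 0.2126×R + 0.7152×G + 0.0722×B
L = 0.2126×0.165132 + 0.7152×0.039546 + 0.0722×0.590619
L ≈ 0.106033


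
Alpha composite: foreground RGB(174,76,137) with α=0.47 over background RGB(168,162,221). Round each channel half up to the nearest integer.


C = α×F + (1-α)×B, with 1-α = 0.53
R: 0.47×174 + 0.53×168 = 81.78 + 89.04 = 170.82 → 171
G: 0.47×76 + 0.53×162 = 35.72 + 85.86 = 121.58 → 122
B: 0.47×137 + 0.53×221 = 64.39 + 117.13 = 181.52 → 182
= RGB(171, 122, 182)


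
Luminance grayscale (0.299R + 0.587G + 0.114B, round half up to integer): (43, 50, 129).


Gray = 0.299×R + 0.587×G + 0.114×B
Gray = 0.299×43 + 0.587×50 + 0.114×129
Gray = 12.857 + 29.350 + 14.706
Gray = 56.913 → round half up → 57
Gray = 57


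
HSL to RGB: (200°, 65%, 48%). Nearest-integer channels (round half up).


H=200°, S=0.65, L=0.48
C = (1-|2L-1|)×S = (1-|-0.04|)×0.65 = 0.624
H' = H/60 = 200/60 ≈ 3.3333; X = C×(1-|H' mod 2 - 1|) = 0.416
m = L - C/2 = 0.48 - 0.312 = 0.168
Sector ⌊H'⌋ = 3 → (R',G',B') = (0.0, 0.416, 0.624)
RGB = ((R'+m)×255, (G'+m)×255, (B'+m)×255) = (42.84, 148.92, 201.96)
Round half up → RGB(43, 149, 202)


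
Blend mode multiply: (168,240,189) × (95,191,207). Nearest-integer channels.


Multiply: C = A×B/255, rounded to nearest integer
R: 168×95/255 = 15960/255 ≈ 62.588 → 63
G: 240×191/255 = 45840/255 ≈ 179.765 → 180
B: 189×207/255 = 39123/255 ≈ 153.424 → 153
= RGB(63, 180, 153)


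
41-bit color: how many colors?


Colors = 2^bits = 2^41
= 2,199,023,255,552 colors


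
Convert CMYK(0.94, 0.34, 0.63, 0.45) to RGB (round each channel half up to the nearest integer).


R = 255 × (1-C) × (1-K) = 255 × 0.06 × 0.55 = 8.415 → 8
G = 255 × (1-M) × (1-K) = 255 × 0.66 × 0.55 = 92.565 → 93
B = 255 × (1-Y) × (1-K) = 255 × 0.37 × 0.55 = 51.8925 → 52
= RGB(8, 93, 52)


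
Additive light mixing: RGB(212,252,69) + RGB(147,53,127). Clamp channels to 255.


Additive: each channel = min(255, C₁+C₂)
R: 212+147 = 359 → 255
G: 252+53 = 305 → 255
B: 69+127 = 196 → 196
= RGB(255, 255, 196)


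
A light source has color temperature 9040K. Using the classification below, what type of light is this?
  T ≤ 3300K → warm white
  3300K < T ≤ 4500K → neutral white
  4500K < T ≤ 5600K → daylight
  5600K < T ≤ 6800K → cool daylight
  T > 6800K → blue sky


Temperature: 9040K
9040K > 6800K → blue sky
Classification: blue sky


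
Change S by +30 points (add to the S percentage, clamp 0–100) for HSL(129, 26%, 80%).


Original S = 26%
Adjustment = +30 percentage points
New S = 26 + (30) = 56
Clamp to [0, 100] → 56
= HSL(129°, 56%, 80%)


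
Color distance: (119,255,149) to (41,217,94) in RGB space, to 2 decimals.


d = √[(R₁-R₂)² + (G₁-G₂)² + (B₁-B₂)²]
d = √[(119-41)² + (255-217)² + (149-94)²]
d = √[6084 + 1444 + 3025]
d = √10553
d ≈ 102.73


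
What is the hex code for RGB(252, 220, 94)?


R = 252 → FC (hex)
G = 220 → DC (hex)
B = 94 → 5E (hex)
Hex = #FCDC5E


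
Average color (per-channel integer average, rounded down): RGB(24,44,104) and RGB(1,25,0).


Midpoint: each channel = ⌊(C₁+C₂)/2⌋
R: ⌊(24+1)/2⌋ = 12
G: ⌊(44+25)/2⌋ = 34
B: ⌊(104+0)/2⌋ = 52
= RGB(12, 34, 52)


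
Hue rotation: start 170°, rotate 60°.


New hue = (H + rotation) mod 360
New hue = (170 + 60) mod 360
= 230 mod 360
= 230°


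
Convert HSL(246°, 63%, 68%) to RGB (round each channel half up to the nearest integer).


H=246°, S=0.63, L=0.68
C = (1-|2L-1|)×S = (1-|0.36|)×0.63 = 0.4032
H' = H/60 = 246/60 ≈ 4.1000; X = C×(1-|H' mod 2 - 1|) = 0.04032
m = L - C/2 = 0.68 - 0.2016 = 0.4784
Sector ⌊H'⌋ = 4 → (R',G',B') = (0.04032, 0.0, 0.4032)
RGB = ((R'+m)×255, (G'+m)×255, (B'+m)×255) = (132.2736, 121.992, 224.808)
Round half up → RGB(132, 122, 225)


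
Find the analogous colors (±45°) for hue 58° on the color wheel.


Base hue: 58°
Left analog: (58 - 45) mod 360 = 13°
Right analog: (58 + 45) mod 360 = 103°
Analogous hues = 13° and 103°


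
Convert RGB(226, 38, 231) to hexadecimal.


R = 226 → E2 (hex)
G = 38 → 26 (hex)
B = 231 → E7 (hex)
Hex = #E226E7


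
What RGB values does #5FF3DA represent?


5F → 95 (R)
F3 → 243 (G)
DA → 218 (B)
= RGB(95, 243, 218)


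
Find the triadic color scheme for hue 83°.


Triadic: equally spaced at 120° intervals
H1 = 83°
H2 = (83 + 120) mod 360 = 203°
H3 = (83 + 240) mod 360 = 323°
Triadic = 83°, 203°, 323°


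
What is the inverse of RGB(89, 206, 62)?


Invert: (255-R, 255-G, 255-B)
R: 255-89 = 166
G: 255-206 = 49
B: 255-62 = 193
= RGB(166, 49, 193)


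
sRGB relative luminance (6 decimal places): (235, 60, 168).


Linearize each channel (sRGB transfer function): c = v/255; c_lin = c/12.92 if c ≤ 0.04045, else ((c+0.055)/1.055)^2.4
  R: 235/255 ≈ 0.921569 > 0.04045 → ((0.921569+0.055)/1.055)^2.4 ≈ 0.830770
  G: 60/255 ≈ 0.235294 > 0.04045 → ((0.235294+0.055)/1.055)^2.4 ≈ 0.045186
  B: 168/255 ≈ 0.658824 > 0.04045 → ((0.658824+0.055)/1.055)^2.4 ≈ 0.391572
R_lin = 0.830770, G_lin = 0.045186, B_lin = 0.391572
L = 0.2126×R + 0.7152×G + 0.0722×B
L = 0.2126×0.830770 + 0.7152×0.045186 + 0.0722×0.391572
L ≈ 0.237210


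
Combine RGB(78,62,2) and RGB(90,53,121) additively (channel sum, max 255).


Additive: each channel = min(255, C₁+C₂)
R: 78+90 = 168 → 168
G: 62+53 = 115 → 115
B: 2+121 = 123 → 123
= RGB(168, 115, 123)


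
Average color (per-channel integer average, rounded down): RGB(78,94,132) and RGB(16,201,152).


Midpoint: each channel = ⌊(C₁+C₂)/2⌋
R: ⌊(78+16)/2⌋ = 47
G: ⌊(94+201)/2⌋ = 147
B: ⌊(132+152)/2⌋ = 142
= RGB(47, 147, 142)


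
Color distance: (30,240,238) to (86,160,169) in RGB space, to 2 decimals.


d = √[(R₁-R₂)² + (G₁-G₂)² + (B₁-B₂)²]
d = √[(30-86)² + (240-160)² + (238-169)²]
d = √[3136 + 6400 + 4761]
d = √14297
d ≈ 119.57


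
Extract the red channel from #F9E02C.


Color: #F9E02C
R = F9 = 249
G = E0 = 224
B = 2C = 44
Red = 249


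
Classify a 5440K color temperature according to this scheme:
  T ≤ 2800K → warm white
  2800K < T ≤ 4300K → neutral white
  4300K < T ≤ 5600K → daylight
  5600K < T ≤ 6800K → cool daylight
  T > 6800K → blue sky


Temperature: 5440K
4300K < 5440K ≤ 5600K → daylight
Classification: daylight


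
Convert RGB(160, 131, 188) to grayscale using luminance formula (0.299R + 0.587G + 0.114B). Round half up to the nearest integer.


Gray = 0.299×R + 0.587×G + 0.114×B
Gray = 0.299×160 + 0.587×131 + 0.114×188
Gray = 47.840 + 76.897 + 21.432
Gray = 146.169 → round half up → 146
Gray = 146


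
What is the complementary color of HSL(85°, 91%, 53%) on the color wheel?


Complement = opposite side of color wheel = hue + 180°
H' = (85 + 180) mod 360 = 265°
S and L unchanged.
= HSL(265°, 91%, 53%)


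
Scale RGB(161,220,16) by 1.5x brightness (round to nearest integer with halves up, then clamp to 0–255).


Multiply each channel by 1.5, round half up, clamp to [0, 255]
R: 161×1.5 = 241.5 → round → 242
G: 220×1.5 = 330 → clamp → 255
B: 16×1.5 = 24
= RGB(242, 255, 24)


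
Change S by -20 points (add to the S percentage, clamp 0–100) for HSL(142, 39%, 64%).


Original S = 39%
Adjustment = -20 percentage points
New S = 39 + (-20) = 19
Clamp to [0, 100] → 19
= HSL(142°, 19%, 64%)


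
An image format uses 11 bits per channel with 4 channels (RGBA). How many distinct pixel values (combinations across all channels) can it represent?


Total bits = 11 bits/channel × 4 channels = 44 bits
Distinct pixel values = 2^44
= 17,592,186,044,416 pixel values


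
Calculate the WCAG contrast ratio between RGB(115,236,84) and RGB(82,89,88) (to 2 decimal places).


Linearize each sRGB channel c=v/255: c/12.92 if c ≤ 0.04045 else ((c+0.055)/1.055)^2.4
L = 0.2126×R_lin + 0.7152×G_lin + 0.0722×B_lin
Color 1 (115,236,84):
  R=115: 115/255≈0.4510 > 0.04045 → ((0.4510+0.055)/1.055)^2.4 ≈ 0.17144
  G=236: 236/255≈0.9255 > 0.04045 → ((0.9255+0.055)/1.055)^2.4 ≈ 0.83880
  B=84: 84/255≈0.3294 > 0.04045 → ((0.3294+0.055)/1.055)^2.4 ≈ 0.08866
  L1 = 0.2126×0.17144 + 0.7152×0.83880 + 0.0722×0.08866 ≈ 0.64276
Color 2 (82,89,88):
  R=82: 82/255≈0.3216 > 0.04045 → ((0.3216+0.055)/1.055)^2.4 ≈ 0.08438
  G=89: 89/255≈0.3490 > 0.04045 → ((0.3490+0.055)/1.055)^2.4 ≈ 0.09990
  B=88: 88/255≈0.3451 > 0.04045 → ((0.3451+0.055)/1.055)^2.4 ≈ 0.09759
  L2 = 0.2126×0.08438 + 0.7152×0.09990 + 0.0722×0.09759 ≈ 0.09643
Lighter = 0.64276, Darker = 0.09643
Ratio = (L_lighter + 0.05) / (L_darker + 0.05)
Ratio = (0.64276 + 0.05) / (0.09643 + 0.05) = 0.69276 / 0.14643 ≈ 4.7309
Ratio ≈ 4.73:1


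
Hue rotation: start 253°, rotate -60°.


New hue = (H + rotation) mod 360
New hue = (253 -60) mod 360
= 193 mod 360
= 193°


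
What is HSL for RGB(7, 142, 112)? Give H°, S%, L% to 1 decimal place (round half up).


Normalize: R'=7/255≈0.0275, G'=142/255≈0.5569, B'=112/255≈0.4392
Max=142/255, Min=7/255, Δ=Max-Min=135/255
L = (Max+Min)/2 = (142+7)/510 = 149/510 = 0.29215… → L = 29.2%
L ≤ 0.5 → S = Δ/(Max+Min) = 135/(142+7) = 135/149 = 0.90604… → S = 90.6%
(the 1/255 factors cancel in S and H, so raw channel differences can be used)
Max is G' → H = 60 × ((B-R)/Δ + 2) = 60 × ((112-7)/135 + 2)
  105/135 + 2 = 0.7777… + 2 = 2.7777…
  H = 60 × 2.7777… = 166.666…° → H = 166.7°
= HSL(166.7°, 90.6%, 29.2%)


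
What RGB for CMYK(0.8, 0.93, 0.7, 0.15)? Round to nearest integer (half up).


R = 255 × (1-C) × (1-K) = 255 × 0.20 × 0.85 = 43.35 → 43
G = 255 × (1-M) × (1-K) = 255 × 0.07 × 0.85 = 15.1725 → 15
B = 255 × (1-Y) × (1-K) = 255 × 0.30 × 0.85 = 65.025 → 65
= RGB(43, 15, 65)


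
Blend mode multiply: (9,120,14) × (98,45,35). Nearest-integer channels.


Multiply: C = A×B/255, rounded to nearest integer
R: 9×98/255 = 882/255 ≈ 3.459 → 3
G: 120×45/255 = 5400/255 ≈ 21.176 → 21
B: 14×35/255 = 490/255 ≈ 1.922 → 2
= RGB(3, 21, 2)


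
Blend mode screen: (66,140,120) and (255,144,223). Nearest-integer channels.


Screen: C = 255 - (255-A)×(255-B)/255, rounded to nearest integer
R: 255 - (255-66)×(255-255)/255 = 255 - 0/255 ≈ 255 - 0.000 = 255.000 → 255
G: 255 - (255-140)×(255-144)/255 = 255 - 12765/255 ≈ 255 - 50.059 = 204.941 → 205
B: 255 - (255-120)×(255-223)/255 = 255 - 4320/255 ≈ 255 - 16.941 = 238.059 → 238
= RGB(255, 205, 238)


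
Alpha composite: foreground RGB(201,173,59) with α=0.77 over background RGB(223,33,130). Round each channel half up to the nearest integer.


C = α×F + (1-α)×B, with 1-α = 0.23
R: 0.77×201 + 0.23×223 = 154.77 + 51.29 = 206.06 → 206
G: 0.77×173 + 0.23×33 = 133.21 + 7.59 = 140.80 → 141
B: 0.77×59 + 0.23×130 = 45.43 + 29.90 = 75.33 → 75
= RGB(206, 141, 75)


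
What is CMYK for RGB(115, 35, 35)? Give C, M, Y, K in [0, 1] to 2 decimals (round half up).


R'=115/255≈0.4510, G'=35/255≈0.1373, B'=35/255≈0.1373
K = 1 - max(R',G',B') = 1 - 115/255 = 140/255 = 0.54901… → 0.55
(1-R'-K)/(1-K) simplifies to (max-R)/max with max = 115:
C = (115-115)/115 = 0/115 = 0 → 0.00
M = (115-35)/115 = 80/115 = 0.69565… → 0.70
Y = (115-35)/115 = 80/115 = 0.69565… → 0.70
= CMYK(0.00, 0.70, 0.70, 0.55)


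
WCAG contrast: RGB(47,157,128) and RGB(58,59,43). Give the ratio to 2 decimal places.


Linearize each sRGB channel c=v/255: c/12.92 if c ≤ 0.04045 else ((c+0.055)/1.055)^2.4
L = 0.2126×R_lin + 0.7152×G_lin + 0.0722×B_lin
Color 1 (47,157,128):
  R=47: 47/255≈0.1843 > 0.04045 → ((0.1843+0.055)/1.055)^2.4 ≈ 0.02843
  G=157: 157/255≈0.6157 > 0.04045 → ((0.6157+0.055)/1.055)^2.4 ≈ 0.33716
  B=128: 128/255≈0.5020 > 0.04045 → ((0.5020+0.055)/1.055)^2.4 ≈ 0.21586
  L1 = 0.2126×0.02843 + 0.7152×0.33716 + 0.0722×0.21586 ≈ 0.26277
Color 2 (58,59,43):
  R=58: 58/255≈0.2275 > 0.04045 → ((0.2275+0.055)/1.055)^2.4 ≈ 0.04231
  G=59: 59/255≈0.2314 > 0.04045 → ((0.2314+0.055)/1.055)^2.4 ≈ 0.04374
  B=43: 43/255≈0.1686 > 0.04045 → ((0.1686+0.055)/1.055)^2.4 ≈ 0.02416
  L2 = 0.2126×0.04231 + 0.7152×0.04374 + 0.0722×0.02416 ≈ 0.04202
Lighter = 0.26277, Darker = 0.04202
Ratio = (L_lighter + 0.05) / (L_darker + 0.05)
Ratio = (0.26277 + 0.05) / (0.04202 + 0.05) = 0.31277 / 0.09202 ≈ 3.3990
Ratio ≈ 3.40:1


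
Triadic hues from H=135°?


Triadic: equally spaced at 120° intervals
H1 = 135°
H2 = (135 + 120) mod 360 = 255°
H3 = (135 + 240) mod 360 = 15°
Triadic = 135°, 255°, 15°


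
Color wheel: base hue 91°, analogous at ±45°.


Base hue: 91°
Left analog: (91 - 45) mod 360 = 46°
Right analog: (91 + 45) mod 360 = 136°
Analogous hues = 46° and 136°


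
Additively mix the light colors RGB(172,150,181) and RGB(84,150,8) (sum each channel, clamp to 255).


Additive: each channel = min(255, C₁+C₂)
R: 172+84 = 256 → 255
G: 150+150 = 300 → 255
B: 181+8 = 189 → 189
= RGB(255, 255, 189)


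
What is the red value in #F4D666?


Color: #F4D666
R = F4 = 244
G = D6 = 214
B = 66 = 102
Red = 244


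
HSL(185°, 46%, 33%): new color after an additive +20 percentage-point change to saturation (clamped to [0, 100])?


Original S = 46%
Adjustment = +20 percentage points
New S = 46 + (20) = 66
Clamp to [0, 100] → 66
= HSL(185°, 66%, 33%)


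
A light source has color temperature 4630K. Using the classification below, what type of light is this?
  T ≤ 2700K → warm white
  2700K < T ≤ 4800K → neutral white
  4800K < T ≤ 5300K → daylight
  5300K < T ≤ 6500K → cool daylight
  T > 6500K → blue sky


Temperature: 4630K
2700K < 4630K ≤ 4800K → neutral white
Classification: neutral white


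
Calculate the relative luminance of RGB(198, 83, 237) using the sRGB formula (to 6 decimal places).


Linearize each channel (sRGB transfer function): c = v/255; c_lin = c/12.92 if c ≤ 0.04045, else ((c+0.055)/1.055)^2.4
  R: 198/255 ≈ 0.776471 > 0.04045 → ((0.776471+0.055)/1.055)^2.4 ≈ 0.564712
  G: 83/255 ≈ 0.325490 > 0.04045 → ((0.325490+0.055)/1.055)^2.4 ≈ 0.086500
  B: 237/255 ≈ 0.929412 > 0.04045 → ((0.929412+0.055)/1.055)^2.4 ≈ 0.846873
R_lin = 0.564712, G_lin = 0.086500, B_lin = 0.846873
L = 0.2126×R + 0.7152×G + 0.0722×B
L = 0.2126×0.564712 + 0.7152×0.086500 + 0.0722×0.846873
L ≈ 0.243067


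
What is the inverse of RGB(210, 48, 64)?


Invert: (255-R, 255-G, 255-B)
R: 255-210 = 45
G: 255-48 = 207
B: 255-64 = 191
= RGB(45, 207, 191)


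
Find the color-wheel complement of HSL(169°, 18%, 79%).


Complement = opposite side of color wheel = hue + 180°
H' = (169 + 180) mod 360 = 349°
S and L unchanged.
= HSL(349°, 18%, 79%)


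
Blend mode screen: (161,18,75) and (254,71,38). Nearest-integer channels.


Screen: C = 255 - (255-A)×(255-B)/255, rounded to nearest integer
R: 255 - (255-161)×(255-254)/255 = 255 - 94/255 ≈ 255 - 0.369 = 254.631 → 255
G: 255 - (255-18)×(255-71)/255 = 255 - 43608/255 ≈ 255 - 171.012 = 83.988 → 84
B: 255 - (255-75)×(255-38)/255 = 255 - 39060/255 ≈ 255 - 153.176 = 101.824 → 102
= RGB(255, 84, 102)


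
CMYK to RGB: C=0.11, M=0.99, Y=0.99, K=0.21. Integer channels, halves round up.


R = 255 × (1-C) × (1-K) = 255 × 0.89 × 0.79 = 179.2905 → 179
G = 255 × (1-M) × (1-K) = 255 × 0.01 × 0.79 = 2.0145 → 2
B = 255 × (1-Y) × (1-K) = 255 × 0.01 × 0.79 = 2.0145 → 2
= RGB(179, 2, 2)


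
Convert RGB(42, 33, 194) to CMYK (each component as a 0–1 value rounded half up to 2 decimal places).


R'=42/255≈0.1647, G'=33/255≈0.1294, B'=194/255≈0.7608
K = 1 - max(R',G',B') = 1 - 194/255 = 61/255 = 0.23921… → 0.24
(1-R'-K)/(1-K) simplifies to (max-R)/max with max = 194:
C = (194-42)/194 = 152/194 = 0.78350… → 0.78
M = (194-33)/194 = 161/194 = 0.82989… → 0.83
Y = (194-194)/194 = 0/194 = 0 → 0.00
= CMYK(0.78, 0.83, 0.00, 0.24)


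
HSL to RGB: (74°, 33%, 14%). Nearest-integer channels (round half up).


H=74°, S=0.33, L=0.14
C = (1-|2L-1|)×S = (1-|-0.72|)×0.33 = 0.0924
H' = H/60 = 74/60 ≈ 1.2333; X = C×(1-|H' mod 2 - 1|) = 0.07084
m = L - C/2 = 0.14 - 0.0462 = 0.0938
Sector ⌊H'⌋ = 1 → (R',G',B') = (0.07084, 0.0924, 0.0)
RGB = ((R'+m)×255, (G'+m)×255, (B'+m)×255) = (41.9832, 47.481, 23.919)
Round half up → RGB(42, 47, 24)


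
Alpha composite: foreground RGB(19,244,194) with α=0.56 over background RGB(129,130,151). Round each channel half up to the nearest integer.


C = α×F + (1-α)×B, with 1-α = 0.44
R: 0.56×19 + 0.44×129 = 10.64 + 56.76 = 67.40 → 67
G: 0.56×244 + 0.44×130 = 136.64 + 57.20 = 193.84 → 194
B: 0.56×194 + 0.44×151 = 108.64 + 66.44 = 175.08 → 175
= RGB(67, 194, 175)


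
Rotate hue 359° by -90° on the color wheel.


New hue = (H + rotation) mod 360
New hue = (359 -90) mod 360
= 269 mod 360
= 269°


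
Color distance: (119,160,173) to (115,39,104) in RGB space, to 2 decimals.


d = √[(R₁-R₂)² + (G₁-G₂)² + (B₁-B₂)²]
d = √[(119-115)² + (160-39)² + (173-104)²]
d = √[16 + 14641 + 4761]
d = √19418
d ≈ 139.35


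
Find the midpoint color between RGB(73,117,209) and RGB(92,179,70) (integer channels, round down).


Midpoint: each channel = ⌊(C₁+C₂)/2⌋
R: ⌊(73+92)/2⌋ = 82
G: ⌊(117+179)/2⌋ = 148
B: ⌊(209+70)/2⌋ = 139
= RGB(82, 148, 139)


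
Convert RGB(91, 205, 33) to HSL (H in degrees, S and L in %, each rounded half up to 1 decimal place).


Normalize: R'=91/255≈0.3569, G'=205/255≈0.8039, B'=33/255≈0.1294
Max=205/255, Min=33/255, Δ=Max-Min=172/255
L = (Max+Min)/2 = (205+33)/510 = 238/510 = 0.46666… → L = 46.7%
L ≤ 0.5 → S = Δ/(Max+Min) = 172/(205+33) = 172/238 = 0.72268… → S = 72.3%
(the 1/255 factors cancel in S and H, so raw channel differences can be used)
Max is G' → H = 60 × ((B-R)/Δ + 2) = 60 × ((33-91)/172 + 2)
  -58/172 + 2 = -0.3372… + 2 = 1.6627…
  H = 60 × 1.6627… = 99.767…° → H = 99.8°
= HSL(99.8°, 72.3%, 46.7%)


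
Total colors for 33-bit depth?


Colors = 2^bits = 2^33
= 8,589,934,592 colors


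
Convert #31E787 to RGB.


31 → 49 (R)
E7 → 231 (G)
87 → 135 (B)
= RGB(49, 231, 135)


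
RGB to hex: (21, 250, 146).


R = 21 → 15 (hex)
G = 250 → FA (hex)
B = 146 → 92 (hex)
Hex = #15FA92


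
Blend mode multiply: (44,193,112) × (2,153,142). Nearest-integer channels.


Multiply: C = A×B/255, rounded to nearest integer
R: 44×2/255 = 88/255 ≈ 0.345 → 0
G: 193×153/255 = 29529/255 ≈ 115.800 → 116
B: 112×142/255 = 15904/255 ≈ 62.369 → 62
= RGB(0, 116, 62)


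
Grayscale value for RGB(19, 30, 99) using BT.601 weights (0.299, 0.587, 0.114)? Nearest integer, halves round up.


Gray = 0.299×R + 0.587×G + 0.114×B
Gray = 0.299×19 + 0.587×30 + 0.114×99
Gray = 5.681 + 17.610 + 11.286
Gray = 34.577 → round half up → 35
Gray = 35


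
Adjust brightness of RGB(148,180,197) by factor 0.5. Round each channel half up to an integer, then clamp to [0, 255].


Multiply each channel by 0.5, round half up, clamp to [0, 255]
R: 148×0.5 = 74
G: 180×0.5 = 90
B: 197×0.5 = 98.5 → round → 99
= RGB(74, 90, 99)


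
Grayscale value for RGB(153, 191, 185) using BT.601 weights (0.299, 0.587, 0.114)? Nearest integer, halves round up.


Gray = 0.299×R + 0.587×G + 0.114×B
Gray = 0.299×153 + 0.587×191 + 0.114×185
Gray = 45.747 + 112.117 + 21.090
Gray = 178.954 → round half up → 179
Gray = 179


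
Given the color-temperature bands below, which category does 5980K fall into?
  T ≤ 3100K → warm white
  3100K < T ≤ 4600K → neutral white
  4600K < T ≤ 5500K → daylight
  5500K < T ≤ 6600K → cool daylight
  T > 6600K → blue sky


Temperature: 5980K
5500K < 5980K ≤ 6600K → cool daylight
Classification: cool daylight


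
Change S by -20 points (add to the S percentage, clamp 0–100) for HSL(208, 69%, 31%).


Original S = 69%
Adjustment = -20 percentage points
New S = 69 + (-20) = 49
Clamp to [0, 100] → 49
= HSL(208°, 49%, 31%)


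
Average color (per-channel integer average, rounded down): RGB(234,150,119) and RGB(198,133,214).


Midpoint: each channel = ⌊(C₁+C₂)/2⌋
R: ⌊(234+198)/2⌋ = 216
G: ⌊(150+133)/2⌋ = 141
B: ⌊(119+214)/2⌋ = 166
= RGB(216, 141, 166)


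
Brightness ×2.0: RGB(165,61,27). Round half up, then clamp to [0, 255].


Multiply each channel by 2.0, round half up, clamp to [0, 255]
R: 165×2.0 = 330 → clamp → 255
G: 61×2.0 = 122
B: 27×2.0 = 54
= RGB(255, 122, 54)


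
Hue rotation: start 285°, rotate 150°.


New hue = (H + rotation) mod 360
New hue = (285 + 150) mod 360
= 435 mod 360
= 75°


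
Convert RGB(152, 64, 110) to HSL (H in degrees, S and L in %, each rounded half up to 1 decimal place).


Normalize: R'=152/255≈0.5961, G'=64/255≈0.2510, B'=110/255≈0.4314
Max=152/255, Min=64/255, Δ=Max-Min=88/255
L = (Max+Min)/2 = (152+64)/510 = 216/510 = 0.42352… → L = 42.4%
L ≤ 0.5 → S = Δ/(Max+Min) = 88/(152+64) = 88/216 = 0.40740… → S = 40.7%
(the 1/255 factors cancel in S and H, so raw channel differences can be used)
Max is R' → H = 60 × (((G-B)/Δ) mod 6) = 60 × (((64-110)/88) mod 6)
  (-46)/88 = -0.5227…; negative, so add 6 → 5.4772…
  H = 60 × 5.4772… = 328.636…° → H = 328.6°
= HSL(328.6°, 40.7%, 42.4%)


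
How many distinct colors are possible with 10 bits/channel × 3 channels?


Total bits = 10 bits/channel × 3 channels = 30 bits
Distinct colors = 2^30
= 1,073,741,824 colors


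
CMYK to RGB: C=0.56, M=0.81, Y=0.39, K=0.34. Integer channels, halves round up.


R = 255 × (1-C) × (1-K) = 255 × 0.44 × 0.66 = 74.052 → 74
G = 255 × (1-M) × (1-K) = 255 × 0.19 × 0.66 = 31.977 → 32
B = 255 × (1-Y) × (1-K) = 255 × 0.61 × 0.66 = 102.663 → 103
= RGB(74, 32, 103)


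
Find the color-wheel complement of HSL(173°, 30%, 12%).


Complement = opposite side of color wheel = hue + 180°
H' = (173 + 180) mod 360 = 353°
S and L unchanged.
= HSL(353°, 30%, 12%)


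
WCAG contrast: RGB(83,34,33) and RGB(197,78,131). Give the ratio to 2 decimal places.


Linearize each sRGB channel c=v/255: c/12.92 if c ≤ 0.04045 else ((c+0.055)/1.055)^2.4
L = 0.2126×R_lin + 0.7152×G_lin + 0.0722×B_lin
Color 1 (83,34,33):
  R=83: 83/255≈0.3255 > 0.04045 → ((0.3255+0.055)/1.055)^2.4 ≈ 0.08650
  G=34: 34/255≈0.1333 > 0.04045 → ((0.1333+0.055)/1.055)^2.4 ≈ 0.01600
  B=33: 33/255≈0.1294 > 0.04045 → ((0.1294+0.055)/1.055)^2.4 ≈ 0.01521
  L1 = 0.2126×0.08650 + 0.7152×0.01600 + 0.0722×0.01521 ≈ 0.03093
Color 2 (197,78,131):
  R=197: 197/255≈0.7725 > 0.04045 → ((0.7725+0.055)/1.055)^2.4 ≈ 0.55834
  G=78: 78/255≈0.3059 > 0.04045 → ((0.3059+0.055)/1.055)^2.4 ≈ 0.07619
  B=131: 131/255≈0.5137 > 0.04045 → ((0.5137+0.055)/1.055)^2.4 ≈ 0.22697
  L2 = 0.2126×0.55834 + 0.7152×0.07619 + 0.0722×0.22697 ≈ 0.18958
Lighter = 0.18958, Darker = 0.03093
Ratio = (L_lighter + 0.05) / (L_darker + 0.05)
Ratio = (0.18958 + 0.05) / (0.03093 + 0.05) = 0.23958 / 0.08093 ≈ 2.9604
Ratio ≈ 2.96:1


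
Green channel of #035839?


Color: #035839
R = 03 = 3
G = 58 = 88
B = 39 = 57
Green = 88


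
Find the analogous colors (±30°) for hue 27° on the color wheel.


Base hue: 27°
Left analog: (27 - 30) mod 360 = 357°
Right analog: (27 + 30) mod 360 = 57°
Analogous hues = 357° and 57°


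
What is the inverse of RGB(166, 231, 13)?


Invert: (255-R, 255-G, 255-B)
R: 255-166 = 89
G: 255-231 = 24
B: 255-13 = 242
= RGB(89, 24, 242)


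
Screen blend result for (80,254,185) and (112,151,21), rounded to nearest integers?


Screen: C = 255 - (255-A)×(255-B)/255, rounded to nearest integer
R: 255 - (255-80)×(255-112)/255 = 255 - 25025/255 ≈ 255 - 98.137 = 156.863 → 157
G: 255 - (255-254)×(255-151)/255 = 255 - 104/255 ≈ 255 - 0.408 = 254.592 → 255
B: 255 - (255-185)×(255-21)/255 = 255 - 16380/255 ≈ 255 - 64.235 = 190.765 → 191
= RGB(157, 255, 191)


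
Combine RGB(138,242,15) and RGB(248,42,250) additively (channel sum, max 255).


Additive: each channel = min(255, C₁+C₂)
R: 138+248 = 386 → 255
G: 242+42 = 284 → 255
B: 15+250 = 265 → 255
= RGB(255, 255, 255)


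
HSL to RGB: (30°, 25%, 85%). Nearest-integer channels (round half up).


H=30°, S=0.25, L=0.85
C = (1-|2L-1|)×S = (1-|0.70|)×0.25 = 0.075
H' = H/60 = 30/60 ≈ 0.5000; X = C×(1-|H' mod 2 - 1|) = 0.0375
m = L - C/2 = 0.85 - 0.0375 = 0.8125
Sector ⌊H'⌋ = 0 → (R',G',B') = (0.075, 0.0375, 0.0)
RGB = ((R'+m)×255, (G'+m)×255, (B'+m)×255) = (226.3125, 216.75, 207.1875)
Round half up → RGB(226, 217, 207)


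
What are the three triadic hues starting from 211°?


Triadic: equally spaced at 120° intervals
H1 = 211°
H2 = (211 + 120) mod 360 = 331°
H3 = (211 + 240) mod 360 = 91°
Triadic = 211°, 331°, 91°


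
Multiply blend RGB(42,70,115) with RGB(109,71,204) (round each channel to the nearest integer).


Multiply: C = A×B/255, rounded to nearest integer
R: 42×109/255 = 4578/255 ≈ 17.953 → 18
G: 70×71/255 = 4970/255 ≈ 19.490 → 19
B: 115×204/255 = 23460/255 ≈ 92.000 → 92
= RGB(18, 19, 92)


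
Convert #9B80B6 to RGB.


9B → 155 (R)
80 → 128 (G)
B6 → 182 (B)
= RGB(155, 128, 182)


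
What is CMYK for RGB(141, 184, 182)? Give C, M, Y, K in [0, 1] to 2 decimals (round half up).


R'=141/255≈0.5529, G'=184/255≈0.7216, B'=182/255≈0.7137
K = 1 - max(R',G',B') = 1 - 184/255 = 71/255 = 0.27843… → 0.28
(1-R'-K)/(1-K) simplifies to (max-R)/max with max = 184:
C = (184-141)/184 = 43/184 = 0.23369… → 0.23
M = (184-184)/184 = 0/184 = 0 → 0.00
Y = (184-182)/184 = 2/184 = 0.01086… → 0.01
= CMYK(0.23, 0.00, 0.01, 0.28)


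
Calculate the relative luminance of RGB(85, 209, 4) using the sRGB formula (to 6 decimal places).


Linearize each channel (sRGB transfer function): c = v/255; c_lin = c/12.92 if c ≤ 0.04045, else ((c+0.055)/1.055)^2.4
  R: 85/255 ≈ 0.333333 > 0.04045 → ((0.333333+0.055)/1.055)^2.4 ≈ 0.090842
  G: 209/255 ≈ 0.819608 > 0.04045 → ((0.819608+0.055)/1.055)^2.4 ≈ 0.637597
  B: 4/255 ≈ 0.015686 ≤ 0.04045 → 0.015686/12.92 ≈ 0.001214
R_lin = 0.090842, G_lin = 0.637597, B_lin = 0.001214
L = 0.2126×R + 0.7152×G + 0.0722×B
L = 0.2126×0.090842 + 0.7152×0.637597 + 0.0722×0.001214
L ≈ 0.475410


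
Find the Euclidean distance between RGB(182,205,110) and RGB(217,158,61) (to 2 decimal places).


d = √[(R₁-R₂)² + (G₁-G₂)² + (B₁-B₂)²]
d = √[(182-217)² + (205-158)² + (110-61)²]
d = √[1225 + 2209 + 2401]
d = √5835
d ≈ 76.39


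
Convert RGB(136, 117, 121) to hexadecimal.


R = 136 → 88 (hex)
G = 117 → 75 (hex)
B = 121 → 79 (hex)
Hex = #887579


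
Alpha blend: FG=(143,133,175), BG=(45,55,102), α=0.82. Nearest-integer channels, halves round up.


C = α×F + (1-α)×B, with 1-α = 0.18
R: 0.82×143 + 0.18×45 = 117.26 + 8.10 = 125.36 → 125
G: 0.82×133 + 0.18×55 = 109.06 + 9.90 = 118.96 → 119
B: 0.82×175 + 0.18×102 = 143.50 + 18.36 = 161.86 → 162
= RGB(125, 119, 162)


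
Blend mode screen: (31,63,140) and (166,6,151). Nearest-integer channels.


Screen: C = 255 - (255-A)×(255-B)/255, rounded to nearest integer
R: 255 - (255-31)×(255-166)/255 = 255 - 19936/255 ≈ 255 - 78.180 = 176.820 → 177
G: 255 - (255-63)×(255-6)/255 = 255 - 47808/255 ≈ 255 - 187.482 = 67.518 → 68
B: 255 - (255-140)×(255-151)/255 = 255 - 11960/255 ≈ 255 - 46.902 = 208.098 → 208
= RGB(177, 68, 208)


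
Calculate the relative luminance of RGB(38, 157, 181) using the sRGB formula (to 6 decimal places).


Linearize each channel (sRGB transfer function): c = v/255; c_lin = c/12.92 if c ≤ 0.04045, else ((c+0.055)/1.055)^2.4
  R: 38/255 ≈ 0.149020 > 0.04045 → ((0.149020+0.055)/1.055)^2.4 ≈ 0.019382
  G: 157/255 ≈ 0.615686 > 0.04045 → ((0.615686+0.055)/1.055)^2.4 ≈ 0.337164
  B: 181/255 ≈ 0.709804 > 0.04045 → ((0.709804+0.055)/1.055)^2.4 ≈ 0.462077
R_lin = 0.019382, G_lin = 0.337164, B_lin = 0.462077
L = 0.2126×R + 0.7152×G + 0.0722×B
L = 0.2126×0.019382 + 0.7152×0.337164 + 0.0722×0.462077
L ≈ 0.278622


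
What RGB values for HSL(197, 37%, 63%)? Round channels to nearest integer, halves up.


H=197°, S=0.37, L=0.63
C = (1-|2L-1|)×S = (1-|0.26|)×0.37 = 0.2738
H' = H/60 = 197/60 ≈ 3.2833; X = C×(1-|H' mod 2 - 1|) ≈ 0.1962
m = L - C/2 = 0.63 - 0.1369 = 0.4931
Sector ⌊H'⌋ = 3 → (R',G',B') = (0.0, ≈0.1962, 0.2738)
RGB = ((R'+m)×255, (G'+m)×255, (B'+m)×255) = (125.7405, 175.77745, 195.5595)
Round half up → RGB(126, 176, 196)


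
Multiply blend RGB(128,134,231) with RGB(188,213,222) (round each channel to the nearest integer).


Multiply: C = A×B/255, rounded to nearest integer
R: 128×188/255 = 24064/255 ≈ 94.369 → 94
G: 134×213/255 = 28542/255 ≈ 111.929 → 112
B: 231×222/255 = 51282/255 ≈ 201.106 → 201
= RGB(94, 112, 201)


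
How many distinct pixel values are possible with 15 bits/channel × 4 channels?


Total bits = 15 bits/channel × 4 channels = 60 bits
Distinct pixel values = 2^60
= 1,152,921,504,606,846,976 pixel values


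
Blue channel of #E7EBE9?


Color: #E7EBE9
R = E7 = 231
G = EB = 235
B = E9 = 233
Blue = 233


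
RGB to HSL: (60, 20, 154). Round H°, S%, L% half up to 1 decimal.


Normalize: R'=60/255≈0.2353, G'=20/255≈0.0784, B'=154/255≈0.6039
Max=154/255, Min=20/255, Δ=Max-Min=134/255
L = (Max+Min)/2 = (154+20)/510 = 174/510 = 0.34117… → L = 34.1%
L ≤ 0.5 → S = Δ/(Max+Min) = 134/(154+20) = 134/174 = 0.77011… → S = 77.0%
(the 1/255 factors cancel in S and H, so raw channel differences can be used)
Max is B' → H = 60 × ((R-G)/Δ + 4) = 60 × ((60-20)/134 + 4)
  40/134 + 4 = 0.2985… + 4 = 4.2985…
  H = 60 × 4.2985… = 257.910…° → H = 257.9°
= HSL(257.9°, 77.0%, 34.1%)


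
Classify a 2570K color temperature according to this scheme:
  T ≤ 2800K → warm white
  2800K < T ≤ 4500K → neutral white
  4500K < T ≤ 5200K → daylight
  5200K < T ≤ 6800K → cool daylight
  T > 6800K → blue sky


Temperature: 2570K
2570K ≤ 2800K → warm white
Classification: warm white


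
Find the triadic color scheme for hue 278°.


Triadic: equally spaced at 120° intervals
H1 = 278°
H2 = (278 + 120) mod 360 = 38°
H3 = (278 + 240) mod 360 = 158°
Triadic = 278°, 38°, 158°


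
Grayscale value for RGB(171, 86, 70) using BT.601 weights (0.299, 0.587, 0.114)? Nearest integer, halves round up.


Gray = 0.299×R + 0.587×G + 0.114×B
Gray = 0.299×171 + 0.587×86 + 0.114×70
Gray = 51.129 + 50.482 + 7.980
Gray = 109.591 → round half up → 110
Gray = 110


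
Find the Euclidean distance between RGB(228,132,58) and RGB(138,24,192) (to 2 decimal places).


d = √[(R₁-R₂)² + (G₁-G₂)² + (B₁-B₂)²]
d = √[(228-138)² + (132-24)² + (58-192)²]
d = √[8100 + 11664 + 17956]
d = √37720
d ≈ 194.22


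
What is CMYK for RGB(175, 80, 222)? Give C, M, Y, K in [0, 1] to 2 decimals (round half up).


R'=175/255≈0.6863, G'=80/255≈0.3137, B'=222/255≈0.8706
K = 1 - max(R',G',B') = 1 - 222/255 = 33/255 = 0.12941… → 0.13
(1-R'-K)/(1-K) simplifies to (max-R)/max with max = 222:
C = (222-175)/222 = 47/222 = 0.21171… → 0.21
M = (222-80)/222 = 142/222 = 0.63963… → 0.64
Y = (222-222)/222 = 0/222 = 0 → 0.00
= CMYK(0.21, 0.64, 0.00, 0.13)


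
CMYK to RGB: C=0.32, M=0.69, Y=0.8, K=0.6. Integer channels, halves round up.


R = 255 × (1-C) × (1-K) = 255 × 0.68 × 0.40 = 69.36 → 69
G = 255 × (1-M) × (1-K) = 255 × 0.31 × 0.40 = 31.62 → 32
B = 255 × (1-Y) × (1-K) = 255 × 0.20 × 0.40 = 20.4 → 20
= RGB(69, 32, 20)


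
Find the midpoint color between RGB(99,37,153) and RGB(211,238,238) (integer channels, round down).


Midpoint: each channel = ⌊(C₁+C₂)/2⌋
R: ⌊(99+211)/2⌋ = 155
G: ⌊(37+238)/2⌋ = 137
B: ⌊(153+238)/2⌋ = 195
= RGB(155, 137, 195)


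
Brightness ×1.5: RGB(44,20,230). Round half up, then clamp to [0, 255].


Multiply each channel by 1.5, round half up, clamp to [0, 255]
R: 44×1.5 = 66
G: 20×1.5 = 30
B: 230×1.5 = 345 → clamp → 255
= RGB(66, 30, 255)


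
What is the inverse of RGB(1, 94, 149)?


Invert: (255-R, 255-G, 255-B)
R: 255-1 = 254
G: 255-94 = 161
B: 255-149 = 106
= RGB(254, 161, 106)


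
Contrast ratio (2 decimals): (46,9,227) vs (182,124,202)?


Linearize each sRGB channel c=v/255: c/12.92 if c ≤ 0.04045 else ((c+0.055)/1.055)^2.4
L = 0.2126×R_lin + 0.7152×G_lin + 0.0722×B_lin
Color 1 (46,9,227):
  R=46: 46/255≈0.1804 > 0.04045 → ((0.1804+0.055)/1.055)^2.4 ≈ 0.02732
  G=9: 9/255≈0.0353 ≤ 0.04045 → 0.0353/12.92 ≈ 0.00273
  B=227: 227/255≈0.8902 > 0.04045 → ((0.8902+0.055)/1.055)^2.4 ≈ 0.76815
  L1 = 0.2126×0.02732 + 0.7152×0.00273 + 0.0722×0.76815 ≈ 0.06322
Color 2 (182,124,202):
  R=182: 182/255≈0.7137 > 0.04045 → ((0.7137+0.055)/1.055)^2.4 ≈ 0.46778
  G=124: 124/255≈0.4863 > 0.04045 → ((0.4863+0.055)/1.055)^2.4 ≈ 0.20156
  B=202: 202/255≈0.7922 > 0.04045 → ((0.7922+0.055)/1.055)^2.4 ≈ 0.59062
  L2 = 0.2126×0.46778 + 0.7152×0.20156 + 0.0722×0.59062 ≈ 0.28625
Lighter = 0.28625, Darker = 0.06322
Ratio = (L_lighter + 0.05) / (L_darker + 0.05)
Ratio = (0.28625 + 0.05) / (0.06322 + 0.05) = 0.33625 / 0.11322 ≈ 2.9698
Ratio ≈ 2.97:1


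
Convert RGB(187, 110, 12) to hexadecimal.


R = 187 → BB (hex)
G = 110 → 6E (hex)
B = 12 → 0C (hex)
Hex = #BB6E0C


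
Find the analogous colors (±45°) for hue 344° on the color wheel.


Base hue: 344°
Left analog: (344 - 45) mod 360 = 299°
Right analog: (344 + 45) mod 360 = 29°
Analogous hues = 299° and 29°


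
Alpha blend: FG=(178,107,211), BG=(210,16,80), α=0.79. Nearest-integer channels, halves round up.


C = α×F + (1-α)×B, with 1-α = 0.21
R: 0.79×178 + 0.21×210 = 140.62 + 44.10 = 184.72 → 185
G: 0.79×107 + 0.21×16 = 84.53 + 3.36 = 87.89 → 88
B: 0.79×211 + 0.21×80 = 166.69 + 16.80 = 183.49 → 183
= RGB(185, 88, 183)


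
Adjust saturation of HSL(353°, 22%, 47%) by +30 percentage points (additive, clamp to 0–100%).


Original S = 22%
Adjustment = +30 percentage points
New S = 22 + (30) = 52
Clamp to [0, 100] → 52
= HSL(353°, 52%, 47%)


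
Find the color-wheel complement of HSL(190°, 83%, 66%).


Complement = opposite side of color wheel = hue + 180°
H' = (190 + 180) mod 360 = 10°
S and L unchanged.
= HSL(10°, 83%, 66%)


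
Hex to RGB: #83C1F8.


83 → 131 (R)
C1 → 193 (G)
F8 → 248 (B)
= RGB(131, 193, 248)


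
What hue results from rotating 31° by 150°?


New hue = (H + rotation) mod 360
New hue = (31 + 150) mod 360
= 181 mod 360
= 181°


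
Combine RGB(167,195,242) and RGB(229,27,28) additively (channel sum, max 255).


Additive: each channel = min(255, C₁+C₂)
R: 167+229 = 396 → 255
G: 195+27 = 222 → 222
B: 242+28 = 270 → 255
= RGB(255, 222, 255)


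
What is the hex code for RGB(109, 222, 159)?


R = 109 → 6D (hex)
G = 222 → DE (hex)
B = 159 → 9F (hex)
Hex = #6DDE9F


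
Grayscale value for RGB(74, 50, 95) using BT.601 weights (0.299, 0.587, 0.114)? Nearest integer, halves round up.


Gray = 0.299×R + 0.587×G + 0.114×B
Gray = 0.299×74 + 0.587×50 + 0.114×95
Gray = 22.126 + 29.350 + 10.830
Gray = 62.306 → round half up → 62
Gray = 62


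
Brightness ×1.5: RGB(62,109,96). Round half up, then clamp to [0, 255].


Multiply each channel by 1.5, round half up, clamp to [0, 255]
R: 62×1.5 = 93
G: 109×1.5 = 163.5 → round → 164
B: 96×1.5 = 144
= RGB(93, 164, 144)


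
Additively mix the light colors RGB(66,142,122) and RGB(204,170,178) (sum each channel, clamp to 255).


Additive: each channel = min(255, C₁+C₂)
R: 66+204 = 270 → 255
G: 142+170 = 312 → 255
B: 122+178 = 300 → 255
= RGB(255, 255, 255)


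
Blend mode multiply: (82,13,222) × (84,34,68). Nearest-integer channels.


Multiply: C = A×B/255, rounded to nearest integer
R: 82×84/255 = 6888/255 ≈ 27.012 → 27
G: 13×34/255 = 442/255 ≈ 1.733 → 2
B: 222×68/255 = 15096/255 ≈ 59.200 → 59
= RGB(27, 2, 59)


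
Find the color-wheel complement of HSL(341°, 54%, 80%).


Complement = opposite side of color wheel = hue + 180°
H' = (341 + 180) mod 360 = 161°
S and L unchanged.
= HSL(161°, 54%, 80%)


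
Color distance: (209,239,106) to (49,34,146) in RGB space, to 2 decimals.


d = √[(R₁-R₂)² + (G₁-G₂)² + (B₁-B₂)²]
d = √[(209-49)² + (239-34)² + (106-146)²]
d = √[25600 + 42025 + 1600]
d = √69225
d ≈ 263.11


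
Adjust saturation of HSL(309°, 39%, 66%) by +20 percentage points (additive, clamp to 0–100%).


Original S = 39%
Adjustment = +20 percentage points
New S = 39 + (20) = 59
Clamp to [0, 100] → 59
= HSL(309°, 59%, 66%)


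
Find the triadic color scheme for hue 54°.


Triadic: equally spaced at 120° intervals
H1 = 54°
H2 = (54 + 120) mod 360 = 174°
H3 = (54 + 240) mod 360 = 294°
Triadic = 54°, 174°, 294°
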